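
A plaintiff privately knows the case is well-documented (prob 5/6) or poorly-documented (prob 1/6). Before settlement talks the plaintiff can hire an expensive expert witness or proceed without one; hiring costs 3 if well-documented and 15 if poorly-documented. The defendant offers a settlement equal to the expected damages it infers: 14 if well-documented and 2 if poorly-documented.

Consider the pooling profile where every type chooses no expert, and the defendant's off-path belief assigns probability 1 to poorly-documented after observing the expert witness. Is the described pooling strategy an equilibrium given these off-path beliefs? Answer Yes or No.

Yes

On path, the defendant holds the prior and pays 5/6·14 + 1/6·2 = 12. Off path (the expert witness), believing poorly-documented, it pays 2.
well-documented: no expert nets 12; the expert witness nets 2 − 3 = -1. well-documented stays.
poorly-documented: no expert nets 12; the expert witness nets 2 − 15 = -13. poorly-documented stays.
No type deviates, so pooling is sustained.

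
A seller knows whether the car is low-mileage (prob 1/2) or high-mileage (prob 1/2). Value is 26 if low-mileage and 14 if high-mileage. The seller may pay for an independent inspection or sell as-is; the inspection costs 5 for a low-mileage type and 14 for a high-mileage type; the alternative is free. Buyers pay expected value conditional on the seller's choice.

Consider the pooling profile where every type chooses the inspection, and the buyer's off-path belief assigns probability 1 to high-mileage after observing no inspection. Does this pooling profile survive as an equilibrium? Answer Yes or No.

On path, the buyer holds the prior and pays 1/2·26 + 1/2·14 = 20. Off path (no inspection), believing high-mileage, it pays 14.
low-mileage: the inspection nets 20 − 5 = 15; no inspection nets 14. low-mileage stays.
high-mileage: the inspection nets 20 − 14 = 6; no inspection nets 14. high-mileage would deviate.
A type deviates, so pooling fails.

No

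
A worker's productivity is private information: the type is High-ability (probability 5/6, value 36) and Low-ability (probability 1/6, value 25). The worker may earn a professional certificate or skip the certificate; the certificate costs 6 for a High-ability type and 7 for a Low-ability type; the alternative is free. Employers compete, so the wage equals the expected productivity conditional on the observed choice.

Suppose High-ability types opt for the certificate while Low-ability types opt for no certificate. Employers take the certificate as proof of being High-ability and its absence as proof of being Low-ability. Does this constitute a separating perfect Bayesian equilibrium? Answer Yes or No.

Under these beliefs, the certificate earns wage 36 and no certificate earns wage 25.
High-ability: the certificate nets 36 − 6 = 30; no certificate nets 25. High-ability prefers the certificate.
Low-ability: the certificate nets 36 − 7 = 29; no certificate nets 25. Low-ability would deviate to the certificate.
Low-ability has a profitable deviation, so the profile is not an equilibrium.

No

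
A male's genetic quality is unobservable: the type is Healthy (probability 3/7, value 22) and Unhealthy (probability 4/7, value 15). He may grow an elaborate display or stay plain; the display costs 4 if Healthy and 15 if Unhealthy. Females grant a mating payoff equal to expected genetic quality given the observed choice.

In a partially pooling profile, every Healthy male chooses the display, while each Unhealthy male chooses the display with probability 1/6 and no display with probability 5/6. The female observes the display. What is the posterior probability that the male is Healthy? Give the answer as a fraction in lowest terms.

9/11

P(the display) = (3/7)·1 + (4/7)·(1/6) = 11/21.
By Bayes' rule, P(Healthy | the display) = (3/7) / (11/21) = 9/11.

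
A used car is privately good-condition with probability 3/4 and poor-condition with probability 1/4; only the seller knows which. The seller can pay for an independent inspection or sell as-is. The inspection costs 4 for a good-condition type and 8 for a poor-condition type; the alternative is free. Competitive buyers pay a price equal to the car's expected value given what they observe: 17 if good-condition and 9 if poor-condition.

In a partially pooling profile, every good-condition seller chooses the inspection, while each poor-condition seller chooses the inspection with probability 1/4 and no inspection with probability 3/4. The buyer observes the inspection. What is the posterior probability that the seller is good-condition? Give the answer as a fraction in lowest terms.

12/13

P(the inspection) = (3/4)·1 + (1/4)·(1/4) = 13/16.
By Bayes' rule, P(good-condition | the inspection) = (3/4) / (13/16) = 12/13.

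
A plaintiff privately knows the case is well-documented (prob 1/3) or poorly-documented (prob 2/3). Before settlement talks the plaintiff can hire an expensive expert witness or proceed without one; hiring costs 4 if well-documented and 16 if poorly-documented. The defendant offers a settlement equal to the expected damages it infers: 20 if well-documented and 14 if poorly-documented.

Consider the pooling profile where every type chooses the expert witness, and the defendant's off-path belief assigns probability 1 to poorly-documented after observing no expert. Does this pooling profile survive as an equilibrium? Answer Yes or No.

On path, the defendant holds the prior and pays 1/3·20 + 2/3·14 = 16. Off path (no expert), believing poorly-documented, it pays 14.
well-documented: the expert witness nets 16 − 4 = 12; no expert nets 14. well-documented would deviate.
poorly-documented: the expert witness nets 16 − 16 = 0; no expert nets 14. poorly-documented would deviate.
A type deviates, so pooling fails.

No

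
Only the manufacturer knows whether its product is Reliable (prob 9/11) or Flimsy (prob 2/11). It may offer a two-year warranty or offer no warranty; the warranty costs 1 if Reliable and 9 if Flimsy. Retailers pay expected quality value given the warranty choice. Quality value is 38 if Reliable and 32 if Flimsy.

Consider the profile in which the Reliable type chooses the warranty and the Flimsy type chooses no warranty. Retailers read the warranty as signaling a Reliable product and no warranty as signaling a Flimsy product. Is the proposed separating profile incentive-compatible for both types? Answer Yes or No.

Yes

Under these beliefs, the warranty earns price 38 and no warranty earns price 32.
Reliable: the warranty nets 38 − 1 = 37; no warranty nets 32. Reliable prefers the warranty.
Flimsy: the warranty nets 38 − 9 = 29; no warranty nets 32. Flimsy prefers no warranty.
Neither type deviates, so the separating profile is an equilibrium.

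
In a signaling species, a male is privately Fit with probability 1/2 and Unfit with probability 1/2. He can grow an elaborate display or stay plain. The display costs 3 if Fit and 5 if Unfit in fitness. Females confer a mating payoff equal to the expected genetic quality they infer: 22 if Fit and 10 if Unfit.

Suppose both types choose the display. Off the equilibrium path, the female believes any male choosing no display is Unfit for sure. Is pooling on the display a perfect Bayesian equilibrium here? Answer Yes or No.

Yes

On path, the female holds the prior and pays 1/2·22 + 1/2·10 = 16. Off path (no display), believing Unfit, it pays 10.
Fit: the display nets 16 − 3 = 13; no display nets 10. Fit stays.
Unfit: the display nets 16 − 5 = 11; no display nets 10. Unfit stays.
No type deviates, so pooling is sustained.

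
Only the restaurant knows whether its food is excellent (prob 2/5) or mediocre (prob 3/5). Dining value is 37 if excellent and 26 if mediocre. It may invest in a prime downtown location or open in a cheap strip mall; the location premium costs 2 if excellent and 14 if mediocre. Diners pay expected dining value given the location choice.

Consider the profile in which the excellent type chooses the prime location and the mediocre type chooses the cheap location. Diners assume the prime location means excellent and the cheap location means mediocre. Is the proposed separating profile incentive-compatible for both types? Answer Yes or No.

Under these beliefs, the prime location earns price premium 37 and the cheap location earns price premium 26.
excellent: the prime location nets 37 − 2 = 35; the cheap location nets 26. excellent prefers the prime location.
mediocre: the prime location nets 37 − 14 = 23; the cheap location nets 26. mediocre prefers the cheap location.
Neither type deviates, so the separating profile is an equilibrium.

Yes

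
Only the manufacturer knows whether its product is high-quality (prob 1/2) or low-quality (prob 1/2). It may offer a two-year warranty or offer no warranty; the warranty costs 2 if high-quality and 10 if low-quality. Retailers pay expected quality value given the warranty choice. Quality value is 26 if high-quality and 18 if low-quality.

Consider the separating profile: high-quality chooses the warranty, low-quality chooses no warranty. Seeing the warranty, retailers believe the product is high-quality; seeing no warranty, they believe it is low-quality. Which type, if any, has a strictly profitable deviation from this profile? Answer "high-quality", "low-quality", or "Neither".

The warranty pays 26; no warranty pays 18.
high-quality: assigned the warranty, nets 26 − 2 = 24; deviating to no warranty nets 18.
low-quality: assigned no warranty, nets 18; deviating to the warranty nets 26 − 10 = 16.
Both types strictly prefer their assigned action; no profitable deviation.

Neither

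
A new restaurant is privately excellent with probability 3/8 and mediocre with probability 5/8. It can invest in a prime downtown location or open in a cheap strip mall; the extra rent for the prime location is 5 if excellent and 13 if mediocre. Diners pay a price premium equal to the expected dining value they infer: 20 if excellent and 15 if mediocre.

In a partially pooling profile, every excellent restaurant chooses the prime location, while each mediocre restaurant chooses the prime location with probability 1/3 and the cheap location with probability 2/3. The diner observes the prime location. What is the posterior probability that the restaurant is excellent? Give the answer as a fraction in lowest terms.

P(the prime location) = (3/8)·1 + (5/8)·(1/3) = 7/12.
By Bayes' rule, P(excellent | the prime location) = (3/8) / (7/12) = 9/14.

9/14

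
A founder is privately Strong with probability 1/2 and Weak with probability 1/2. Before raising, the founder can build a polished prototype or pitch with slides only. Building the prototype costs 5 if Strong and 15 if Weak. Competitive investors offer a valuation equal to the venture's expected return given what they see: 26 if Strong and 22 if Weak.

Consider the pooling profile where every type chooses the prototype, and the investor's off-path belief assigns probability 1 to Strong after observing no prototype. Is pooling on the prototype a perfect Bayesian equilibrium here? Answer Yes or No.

No

On path, the investor holds the prior and pays 1/2·26 + 1/2·22 = 24. Off path (no prototype), believing Strong, it pays 26.
Strong: the prototype nets 24 − 5 = 19; no prototype nets 26. Strong would deviate.
Weak: the prototype nets 24 − 15 = 9; no prototype nets 26. Weak would deviate.
A type deviates, so pooling fails.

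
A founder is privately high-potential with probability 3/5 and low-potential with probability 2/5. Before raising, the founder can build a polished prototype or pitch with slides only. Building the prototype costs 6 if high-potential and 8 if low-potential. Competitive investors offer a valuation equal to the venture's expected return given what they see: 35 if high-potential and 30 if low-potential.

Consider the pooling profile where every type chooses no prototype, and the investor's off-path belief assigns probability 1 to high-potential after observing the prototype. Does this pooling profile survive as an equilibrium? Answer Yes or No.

Yes

On path, the investor holds the prior and pays 3/5·35 + 2/5·30 = 33. Off path (the prototype), believing high-potential, it pays 35.
high-potential: no prototype nets 33; the prototype nets 35 − 6 = 29. high-potential stays.
low-potential: no prototype nets 33; the prototype nets 35 − 8 = 27. low-potential stays.
No type deviates, so pooling is sustained.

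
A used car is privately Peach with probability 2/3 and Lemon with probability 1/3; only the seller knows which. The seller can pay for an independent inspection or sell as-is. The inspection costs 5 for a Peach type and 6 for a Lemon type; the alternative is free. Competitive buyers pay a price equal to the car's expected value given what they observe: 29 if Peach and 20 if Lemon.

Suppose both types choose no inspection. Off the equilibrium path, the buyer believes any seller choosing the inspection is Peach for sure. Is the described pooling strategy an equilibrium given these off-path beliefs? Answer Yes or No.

Yes

On path, the buyer holds the prior and pays 2/3·29 + 1/3·20 = 26. Off path (the inspection), believing Peach, it pays 29.
Peach: no inspection nets 26; the inspection nets 29 − 5 = 24. Peach stays.
Lemon: no inspection nets 26; the inspection nets 29 − 6 = 23. Lemon stays.
No type deviates, so pooling is sustained.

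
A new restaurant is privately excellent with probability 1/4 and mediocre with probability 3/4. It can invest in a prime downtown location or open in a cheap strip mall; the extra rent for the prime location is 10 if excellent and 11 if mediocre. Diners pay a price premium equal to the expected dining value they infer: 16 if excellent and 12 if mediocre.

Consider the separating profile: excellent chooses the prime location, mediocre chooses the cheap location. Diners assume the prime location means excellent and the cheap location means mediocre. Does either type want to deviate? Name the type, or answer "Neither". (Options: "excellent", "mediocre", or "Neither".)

The prime location pays 16; the cheap location pays 12.
excellent: assigned the prime location, nets 16 − 10 = 6; deviating to the cheap location nets 12.
mediocre: assigned the cheap location, nets 12; deviating to the prime location nets 16 − 11 = 5.
The excellent type gains 6 by deviating.

excellent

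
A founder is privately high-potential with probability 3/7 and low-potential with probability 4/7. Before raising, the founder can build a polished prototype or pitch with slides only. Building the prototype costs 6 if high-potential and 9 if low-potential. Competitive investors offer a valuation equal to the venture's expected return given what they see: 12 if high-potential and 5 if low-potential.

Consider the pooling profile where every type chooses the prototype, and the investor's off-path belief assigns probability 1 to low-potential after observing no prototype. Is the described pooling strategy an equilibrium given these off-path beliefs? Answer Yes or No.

No

On path, the investor holds the prior and pays 3/7·12 + 4/7·5 = 8. Off path (no prototype), believing low-potential, it pays 5.
high-potential: the prototype nets 8 − 6 = 2; no prototype nets 5. high-potential would deviate.
low-potential: the prototype nets 8 − 9 = -1; no prototype nets 5. low-potential would deviate.
A type deviates, so pooling fails.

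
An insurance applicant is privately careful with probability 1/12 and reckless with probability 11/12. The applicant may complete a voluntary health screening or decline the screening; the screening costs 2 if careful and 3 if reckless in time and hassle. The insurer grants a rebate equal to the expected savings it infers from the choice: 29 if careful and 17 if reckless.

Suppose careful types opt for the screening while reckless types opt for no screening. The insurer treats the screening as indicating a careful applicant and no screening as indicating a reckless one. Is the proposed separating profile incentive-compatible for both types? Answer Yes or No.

Under these beliefs, the screening earns rebate 29 and no screening earns rebate 17.
careful: the screening nets 29 − 2 = 27; no screening nets 17. careful prefers the screening.
reckless: the screening nets 29 − 3 = 26; no screening nets 17. reckless would deviate to the screening.
reckless has a profitable deviation, so the profile is not an equilibrium.

No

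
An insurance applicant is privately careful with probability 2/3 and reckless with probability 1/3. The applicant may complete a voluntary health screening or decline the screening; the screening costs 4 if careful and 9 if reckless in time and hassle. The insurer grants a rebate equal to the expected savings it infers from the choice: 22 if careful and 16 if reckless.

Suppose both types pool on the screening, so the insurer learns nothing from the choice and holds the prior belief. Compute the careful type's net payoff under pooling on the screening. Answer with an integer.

16

Pooled rebate = 2/3·22 + 1/3·16 = 20.
careful pays cost 4 for the screening, so net payoff = 20 − 4 = 16.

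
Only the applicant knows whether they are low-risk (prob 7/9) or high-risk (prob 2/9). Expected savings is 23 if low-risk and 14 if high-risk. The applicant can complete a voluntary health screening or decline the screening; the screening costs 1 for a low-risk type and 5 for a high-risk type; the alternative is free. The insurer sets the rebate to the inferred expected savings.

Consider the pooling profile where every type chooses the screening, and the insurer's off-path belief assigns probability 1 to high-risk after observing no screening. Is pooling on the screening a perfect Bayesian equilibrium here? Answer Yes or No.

On path, the insurer holds the prior and pays 7/9·23 + 2/9·14 = 21. Off path (no screening), believing high-risk, it pays 14.
low-risk: the screening nets 21 − 1 = 20; no screening nets 14. low-risk stays.
high-risk: the screening nets 21 − 5 = 16; no screening nets 14. high-risk stays.
No type deviates, so pooling is sustained.

Yes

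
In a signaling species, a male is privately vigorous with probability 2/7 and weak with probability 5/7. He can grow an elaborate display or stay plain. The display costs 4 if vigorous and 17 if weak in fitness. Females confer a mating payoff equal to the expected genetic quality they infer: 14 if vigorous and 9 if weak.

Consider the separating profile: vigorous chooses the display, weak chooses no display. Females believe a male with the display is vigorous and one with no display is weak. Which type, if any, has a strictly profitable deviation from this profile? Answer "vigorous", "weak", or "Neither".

The display pays 14; no display pays 9.
vigorous: assigned the display, nets 14 − 4 = 10; deviating to no display nets 9.
weak: assigned no display, nets 9; deviating to the display nets 14 − 17 = -3.
Both types strictly prefer their assigned action; no profitable deviation.

Neither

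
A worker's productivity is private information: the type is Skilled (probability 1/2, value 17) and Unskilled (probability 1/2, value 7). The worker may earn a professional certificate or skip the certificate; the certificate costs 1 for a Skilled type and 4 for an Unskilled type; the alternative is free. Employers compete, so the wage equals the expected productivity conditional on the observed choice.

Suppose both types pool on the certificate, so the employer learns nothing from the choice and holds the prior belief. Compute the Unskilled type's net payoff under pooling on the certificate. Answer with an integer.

Pooled wage = 1/2·17 + 1/2·7 = 12.
Unskilled pays cost 4 for the certificate, so net payoff = 12 − 4 = 8.

8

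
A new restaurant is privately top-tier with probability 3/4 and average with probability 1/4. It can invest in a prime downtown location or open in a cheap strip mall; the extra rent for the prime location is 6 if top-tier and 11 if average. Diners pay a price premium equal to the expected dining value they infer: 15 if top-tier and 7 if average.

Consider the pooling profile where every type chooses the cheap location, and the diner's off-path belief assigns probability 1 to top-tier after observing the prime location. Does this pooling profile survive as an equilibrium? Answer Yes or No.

On path, the diner holds the prior and pays 3/4·15 + 1/4·7 = 13. Off path (the prime location), believing top-tier, it pays 15.
top-tier: the cheap location nets 13; the prime location nets 15 − 6 = 9. top-tier stays.
average: the cheap location nets 13; the prime location nets 15 − 11 = 4. average stays.
No type deviates, so pooling is sustained.

Yes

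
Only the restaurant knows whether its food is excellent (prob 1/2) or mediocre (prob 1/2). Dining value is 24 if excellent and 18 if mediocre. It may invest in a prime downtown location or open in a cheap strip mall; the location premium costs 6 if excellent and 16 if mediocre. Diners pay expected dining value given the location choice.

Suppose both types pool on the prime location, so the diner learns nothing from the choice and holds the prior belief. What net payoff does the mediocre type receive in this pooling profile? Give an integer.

Pooled price premium = 1/2·24 + 1/2·18 = 21.
mediocre pays cost 16 for the prime location, so net payoff = 21 − 16 = 5.

5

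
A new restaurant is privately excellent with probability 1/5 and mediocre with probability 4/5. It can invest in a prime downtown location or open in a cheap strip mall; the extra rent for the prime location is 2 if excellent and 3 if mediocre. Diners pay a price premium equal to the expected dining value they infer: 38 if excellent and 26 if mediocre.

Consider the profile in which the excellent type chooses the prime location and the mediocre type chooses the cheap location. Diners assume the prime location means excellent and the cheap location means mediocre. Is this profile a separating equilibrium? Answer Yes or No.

No

Under these beliefs, the prime location earns price premium 38 and the cheap location earns price premium 26.
excellent: the prime location nets 38 − 2 = 36; the cheap location nets 26. excellent prefers the prime location.
mediocre: the prime location nets 38 − 3 = 35; the cheap location nets 26. mediocre would deviate to the prime location.
mediocre has a profitable deviation, so the profile is not an equilibrium.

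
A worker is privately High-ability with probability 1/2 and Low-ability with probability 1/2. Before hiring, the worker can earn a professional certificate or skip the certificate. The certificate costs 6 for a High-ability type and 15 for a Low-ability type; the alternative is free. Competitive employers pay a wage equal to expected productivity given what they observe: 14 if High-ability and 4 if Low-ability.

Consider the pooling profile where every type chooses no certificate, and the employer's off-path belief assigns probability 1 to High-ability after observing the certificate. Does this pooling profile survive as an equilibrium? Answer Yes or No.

Yes

On path, the employer holds the prior and pays 1/2·14 + 1/2·4 = 9. Off path (the certificate), believing High-ability, it pays 14.
High-ability: no certificate nets 9; the certificate nets 14 − 6 = 8. High-ability stays.
Low-ability: no certificate nets 9; the certificate nets 14 − 15 = -1. Low-ability stays.
No type deviates, so pooling is sustained.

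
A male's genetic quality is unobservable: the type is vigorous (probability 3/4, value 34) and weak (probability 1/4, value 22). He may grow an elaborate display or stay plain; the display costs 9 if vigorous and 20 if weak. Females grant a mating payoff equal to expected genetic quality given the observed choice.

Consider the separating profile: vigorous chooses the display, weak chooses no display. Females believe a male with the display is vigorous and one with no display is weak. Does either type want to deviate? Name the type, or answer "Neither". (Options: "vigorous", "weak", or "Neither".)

Neither

The display pays 34; no display pays 22.
vigorous: assigned the display, nets 34 − 9 = 25; deviating to no display nets 22.
weak: assigned no display, nets 22; deviating to the display nets 34 − 20 = 14.
Both types strictly prefer their assigned action; no profitable deviation.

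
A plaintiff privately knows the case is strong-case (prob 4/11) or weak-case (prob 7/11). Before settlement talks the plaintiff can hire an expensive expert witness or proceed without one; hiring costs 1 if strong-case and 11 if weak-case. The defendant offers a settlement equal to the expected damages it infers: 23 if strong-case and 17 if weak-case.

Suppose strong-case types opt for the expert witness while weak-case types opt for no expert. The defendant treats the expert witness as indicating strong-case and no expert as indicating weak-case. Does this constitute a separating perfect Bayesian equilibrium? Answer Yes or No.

Yes

Under these beliefs, the expert witness earns settlement 23 and no expert earns settlement 17.
strong-case: the expert witness nets 23 − 1 = 22; no expert nets 17. strong-case prefers the expert witness.
weak-case: the expert witness nets 23 − 11 = 12; no expert nets 17. weak-case prefers no expert.
Neither type deviates, so the separating profile is an equilibrium.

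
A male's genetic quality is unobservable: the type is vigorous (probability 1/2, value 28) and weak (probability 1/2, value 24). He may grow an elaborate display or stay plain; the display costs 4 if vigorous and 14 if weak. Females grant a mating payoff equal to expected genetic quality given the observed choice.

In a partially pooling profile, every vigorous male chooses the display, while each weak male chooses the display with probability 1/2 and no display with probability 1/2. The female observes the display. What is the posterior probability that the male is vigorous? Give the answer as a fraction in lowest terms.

2/3

P(the display) = (1/2)·1 + (1/2)·(1/2) = 3/4.
By Bayes' rule, P(vigorous | the display) = (1/2) / (3/4) = 2/3.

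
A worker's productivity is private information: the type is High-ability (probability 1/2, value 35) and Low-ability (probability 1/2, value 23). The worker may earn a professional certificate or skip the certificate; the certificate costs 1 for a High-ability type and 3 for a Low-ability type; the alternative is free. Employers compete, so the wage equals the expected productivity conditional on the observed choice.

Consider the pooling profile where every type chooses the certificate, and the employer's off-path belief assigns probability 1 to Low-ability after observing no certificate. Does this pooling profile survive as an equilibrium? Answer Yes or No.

Yes

On path, the employer holds the prior and pays 1/2·35 + 1/2·23 = 29. Off path (no certificate), believing Low-ability, it pays 23.
High-ability: the certificate nets 29 − 1 = 28; no certificate nets 23. High-ability stays.
Low-ability: the certificate nets 29 − 3 = 26; no certificate nets 23. Low-ability stays.
No type deviates, so pooling is sustained.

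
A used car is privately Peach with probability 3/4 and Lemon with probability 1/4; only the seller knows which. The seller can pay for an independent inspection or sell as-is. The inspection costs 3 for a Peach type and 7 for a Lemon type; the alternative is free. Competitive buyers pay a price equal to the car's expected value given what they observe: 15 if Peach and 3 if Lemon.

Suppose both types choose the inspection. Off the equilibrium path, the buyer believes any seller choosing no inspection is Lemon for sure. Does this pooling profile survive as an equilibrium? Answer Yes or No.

On path, the buyer holds the prior and pays 3/4·15 + 1/4·3 = 12. Off path (no inspection), believing Lemon, it pays 3.
Peach: the inspection nets 12 − 3 = 9; no inspection nets 3. Peach stays.
Lemon: the inspection nets 12 − 7 = 5; no inspection nets 3. Lemon stays.
No type deviates, so pooling is sustained.

Yes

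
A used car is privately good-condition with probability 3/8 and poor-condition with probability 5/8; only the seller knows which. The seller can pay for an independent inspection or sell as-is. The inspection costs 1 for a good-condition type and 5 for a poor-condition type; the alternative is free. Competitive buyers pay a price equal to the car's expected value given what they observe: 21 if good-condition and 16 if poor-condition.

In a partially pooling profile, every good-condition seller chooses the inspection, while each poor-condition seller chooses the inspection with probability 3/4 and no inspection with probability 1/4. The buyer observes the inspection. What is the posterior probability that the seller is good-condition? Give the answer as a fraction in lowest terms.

4/9

P(the inspection) = (3/8)·1 + (5/8)·(3/4) = 27/32.
By Bayes' rule, P(good-condition | the inspection) = (3/8) / (27/32) = 4/9.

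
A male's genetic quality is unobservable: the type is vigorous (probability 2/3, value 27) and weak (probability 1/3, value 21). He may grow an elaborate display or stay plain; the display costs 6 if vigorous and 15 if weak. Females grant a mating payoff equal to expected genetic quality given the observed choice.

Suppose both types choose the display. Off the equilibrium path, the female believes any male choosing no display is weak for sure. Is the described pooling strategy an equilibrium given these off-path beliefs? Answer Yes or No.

No

On path, the female holds the prior and pays 2/3·27 + 1/3·21 = 25. Off path (no display), believing weak, it pays 21.
vigorous: the display nets 25 − 6 = 19; no display nets 21. vigorous would deviate.
weak: the display nets 25 − 15 = 10; no display nets 21. weak would deviate.
A type deviates, so pooling fails.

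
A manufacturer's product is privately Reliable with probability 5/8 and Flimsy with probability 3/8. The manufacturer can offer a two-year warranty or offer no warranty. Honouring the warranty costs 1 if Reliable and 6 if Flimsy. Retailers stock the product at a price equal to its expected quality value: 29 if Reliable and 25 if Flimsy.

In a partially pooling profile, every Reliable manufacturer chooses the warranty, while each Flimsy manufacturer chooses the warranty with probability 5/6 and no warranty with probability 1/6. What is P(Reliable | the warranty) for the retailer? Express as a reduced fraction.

2/3

P(the warranty) = (5/8)·1 + (3/8)·(5/6) = 15/16.
By Bayes' rule, P(Reliable | the warranty) = (5/8) / (15/16) = 2/3.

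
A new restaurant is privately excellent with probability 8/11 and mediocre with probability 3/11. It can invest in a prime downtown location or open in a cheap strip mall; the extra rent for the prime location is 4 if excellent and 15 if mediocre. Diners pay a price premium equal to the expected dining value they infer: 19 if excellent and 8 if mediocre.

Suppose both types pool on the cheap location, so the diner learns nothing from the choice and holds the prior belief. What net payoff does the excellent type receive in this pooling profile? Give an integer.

16

Pooled price premium = 8/11·19 + 3/11·8 = 16.
excellent pays no cost for the cheap location, so net payoff = 16.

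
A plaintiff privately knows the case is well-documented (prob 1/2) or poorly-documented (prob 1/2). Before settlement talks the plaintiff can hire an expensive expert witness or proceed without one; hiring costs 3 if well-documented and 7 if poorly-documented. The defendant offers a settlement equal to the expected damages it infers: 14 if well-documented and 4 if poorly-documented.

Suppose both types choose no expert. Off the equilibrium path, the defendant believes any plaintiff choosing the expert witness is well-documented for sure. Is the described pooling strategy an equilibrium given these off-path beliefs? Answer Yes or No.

On path, the defendant holds the prior and pays 1/2·14 + 1/2·4 = 9. Off path (the expert witness), believing well-documented, it pays 14.
well-documented: no expert nets 9; the expert witness nets 14 − 3 = 11. well-documented would deviate.
poorly-documented: no expert nets 9; the expert witness nets 14 − 7 = 7. poorly-documented stays.
A type deviates, so pooling fails.

No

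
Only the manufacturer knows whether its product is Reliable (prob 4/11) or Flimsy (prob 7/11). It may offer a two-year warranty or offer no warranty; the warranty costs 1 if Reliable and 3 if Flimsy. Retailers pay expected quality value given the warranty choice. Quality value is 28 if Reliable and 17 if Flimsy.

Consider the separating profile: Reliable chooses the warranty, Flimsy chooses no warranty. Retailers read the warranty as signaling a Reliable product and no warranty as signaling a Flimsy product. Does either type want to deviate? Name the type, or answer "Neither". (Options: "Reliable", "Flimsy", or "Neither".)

Flimsy

The warranty pays 28; no warranty pays 17.
Reliable: assigned the warranty, nets 28 − 1 = 27; deviating to no warranty nets 17.
Flimsy: assigned no warranty, nets 17; deviating to the warranty nets 28 − 3 = 25.
The Flimsy type gains 8 by deviating.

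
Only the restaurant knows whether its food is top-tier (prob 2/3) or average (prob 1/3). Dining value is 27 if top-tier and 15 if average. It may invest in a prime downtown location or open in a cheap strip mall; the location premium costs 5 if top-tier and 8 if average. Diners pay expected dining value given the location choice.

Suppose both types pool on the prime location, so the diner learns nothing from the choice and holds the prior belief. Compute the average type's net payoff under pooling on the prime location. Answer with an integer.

Pooled price premium = 2/3·27 + 1/3·15 = 23.
average pays cost 8 for the prime location, so net payoff = 23 − 8 = 15.

15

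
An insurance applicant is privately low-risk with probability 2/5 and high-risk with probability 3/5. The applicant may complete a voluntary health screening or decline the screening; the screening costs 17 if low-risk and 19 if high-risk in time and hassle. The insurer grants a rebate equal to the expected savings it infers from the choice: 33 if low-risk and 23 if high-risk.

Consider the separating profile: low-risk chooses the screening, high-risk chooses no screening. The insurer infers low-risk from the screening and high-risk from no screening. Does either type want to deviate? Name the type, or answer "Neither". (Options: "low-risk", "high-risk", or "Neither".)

low-risk

The screening pays 33; no screening pays 23.
low-risk: assigned the screening, nets 33 − 17 = 16; deviating to no screening nets 23.
high-risk: assigned no screening, nets 23; deviating to the screening nets 33 − 19 = 14.
The low-risk type gains 7 by deviating.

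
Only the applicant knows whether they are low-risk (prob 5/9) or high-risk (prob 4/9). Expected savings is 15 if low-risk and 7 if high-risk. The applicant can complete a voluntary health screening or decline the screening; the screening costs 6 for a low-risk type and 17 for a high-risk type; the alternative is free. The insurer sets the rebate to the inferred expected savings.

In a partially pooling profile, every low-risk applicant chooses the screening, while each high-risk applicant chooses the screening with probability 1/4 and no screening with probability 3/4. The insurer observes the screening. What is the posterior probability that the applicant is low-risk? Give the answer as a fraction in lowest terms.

5/6

P(the screening) = (5/9)·1 + (4/9)·(1/4) = 2/3.
By Bayes' rule, P(low-risk | the screening) = (5/9) / (2/3) = 5/6.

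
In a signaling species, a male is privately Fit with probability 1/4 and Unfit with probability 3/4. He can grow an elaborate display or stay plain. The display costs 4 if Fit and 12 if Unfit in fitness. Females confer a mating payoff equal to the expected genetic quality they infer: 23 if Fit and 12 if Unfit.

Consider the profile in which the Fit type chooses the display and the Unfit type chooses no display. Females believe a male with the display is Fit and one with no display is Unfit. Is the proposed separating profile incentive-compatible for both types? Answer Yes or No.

Under these beliefs, the display earns mating payoff 23 and no display earns mating payoff 12.
Fit: the display nets 23 − 4 = 19; no display nets 12. Fit prefers the display.
Unfit: the display nets 23 − 12 = 11; no display nets 12. Unfit prefers no display.
Neither type deviates, so the separating profile is an equilibrium.

Yes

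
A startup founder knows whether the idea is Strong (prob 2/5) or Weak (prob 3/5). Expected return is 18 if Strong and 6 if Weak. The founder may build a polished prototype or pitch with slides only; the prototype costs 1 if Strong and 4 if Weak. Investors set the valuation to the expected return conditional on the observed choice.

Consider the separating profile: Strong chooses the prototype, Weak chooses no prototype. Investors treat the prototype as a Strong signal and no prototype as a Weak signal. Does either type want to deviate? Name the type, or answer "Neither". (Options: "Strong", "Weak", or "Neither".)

The prototype pays 18; no prototype pays 6.
Strong: assigned the prototype, nets 18 − 1 = 17; deviating to no prototype nets 6.
Weak: assigned no prototype, nets 6; deviating to the prototype nets 18 − 4 = 14.
The Weak type gains 8 by deviating.

Weak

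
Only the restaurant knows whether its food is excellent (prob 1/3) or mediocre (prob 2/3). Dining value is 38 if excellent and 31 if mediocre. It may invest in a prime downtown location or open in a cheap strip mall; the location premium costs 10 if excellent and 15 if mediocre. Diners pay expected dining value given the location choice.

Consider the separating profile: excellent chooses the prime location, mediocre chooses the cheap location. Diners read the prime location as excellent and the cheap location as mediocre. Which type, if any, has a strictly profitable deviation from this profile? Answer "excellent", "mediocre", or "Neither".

The prime location pays 38; the cheap location pays 31.
excellent: assigned the prime location, nets 38 − 10 = 28; deviating to the cheap location nets 31.
mediocre: assigned the cheap location, nets 31; deviating to the prime location nets 38 − 15 = 23.
The excellent type gains 3 by deviating.

excellent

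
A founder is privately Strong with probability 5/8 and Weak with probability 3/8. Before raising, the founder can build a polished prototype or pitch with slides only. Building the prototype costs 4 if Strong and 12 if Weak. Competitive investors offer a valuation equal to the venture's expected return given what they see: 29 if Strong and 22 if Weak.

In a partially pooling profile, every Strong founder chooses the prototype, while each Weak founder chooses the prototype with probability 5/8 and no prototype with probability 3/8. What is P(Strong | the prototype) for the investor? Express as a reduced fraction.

8/11

P(the prototype) = (5/8)·1 + (3/8)·(5/8) = 55/64.
By Bayes' rule, P(Strong | the prototype) = (5/8) / (55/64) = 8/11.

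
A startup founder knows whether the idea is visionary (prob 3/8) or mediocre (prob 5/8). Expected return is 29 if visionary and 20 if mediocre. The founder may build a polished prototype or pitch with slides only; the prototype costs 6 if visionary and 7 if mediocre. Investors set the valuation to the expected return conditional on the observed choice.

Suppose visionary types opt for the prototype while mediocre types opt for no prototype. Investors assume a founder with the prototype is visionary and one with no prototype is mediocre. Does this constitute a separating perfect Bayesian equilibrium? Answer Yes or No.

Under these beliefs, the prototype earns valuation 29 and no prototype earns valuation 20.
visionary: the prototype nets 29 − 6 = 23; no prototype nets 20. visionary prefers the prototype.
mediocre: the prototype nets 29 − 7 = 22; no prototype nets 20. mediocre would deviate to the prototype.
mediocre has a profitable deviation, so the profile is not an equilibrium.

No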